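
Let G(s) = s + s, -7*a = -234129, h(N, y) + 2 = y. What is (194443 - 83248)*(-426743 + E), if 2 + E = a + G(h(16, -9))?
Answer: -43735217400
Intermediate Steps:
h(N, y) = -2 + y
a = 33447 (a = -⅐*(-234129) = 33447)
G(s) = 2*s
E = 33423 (E = -2 + (33447 + 2*(-2 - 9)) = -2 + (33447 + 2*(-11)) = -2 + (33447 - 22) = -2 + 33425 = 33423)
(194443 - 83248)*(-426743 + E) = (194443 - 83248)*(-426743 + 33423) = 111195*(-393320) = -43735217400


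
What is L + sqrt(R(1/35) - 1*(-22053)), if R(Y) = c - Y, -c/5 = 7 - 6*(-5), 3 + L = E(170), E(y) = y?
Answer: 167 + sqrt(26788265)/35 ≈ 314.88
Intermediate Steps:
L = 167 (L = -3 + 170 = 167)
c = -185 (c = -5*(7 - 6*(-5)) = -5*(7 + 30) = -5*37 = -185)
R(Y) = -185 - Y
L + sqrt(R(1/35) - 1*(-22053)) = 167 + sqrt((-185 - 1/35) - 1*(-22053)) = 167 + sqrt((-185 - 1*1/35) + 22053) = 167 + sqrt((-185 - 1/35) + 22053) = 167 + sqrt(-6476/35 + 22053) = 167 + sqrt(765379/35) = 167 + sqrt(26788265)/35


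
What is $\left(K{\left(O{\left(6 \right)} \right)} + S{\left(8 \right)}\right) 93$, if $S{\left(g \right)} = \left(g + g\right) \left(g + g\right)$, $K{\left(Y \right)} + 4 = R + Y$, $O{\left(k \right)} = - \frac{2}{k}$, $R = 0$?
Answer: $23405$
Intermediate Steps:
$K{\left(Y \right)} = -4 + Y$ ($K{\left(Y \right)} = -4 + \left(0 + Y\right) = -4 + Y$)
$S{\left(g \right)} = 4 g^{2}$ ($S{\left(g \right)} = 2 g 2 g = 4 g^{2}$)
$\left(K{\left(O{\left(6 \right)} \right)} + S{\left(8 \right)}\right) 93 = \left(\left(-4 - \frac{2}{6}\right) + 4 \cdot 8^{2}\right) 93 = \left(\left(-4 - \frac{1}{3}\right) + 4 \cdot 64\right) 93 = \left(\left(-4 - \frac{1}{3}\right) + 256\right) 93 = \left(- \frac{13}{3} + 256\right) 93 = \frac{755}{3} \cdot 93 = 23405$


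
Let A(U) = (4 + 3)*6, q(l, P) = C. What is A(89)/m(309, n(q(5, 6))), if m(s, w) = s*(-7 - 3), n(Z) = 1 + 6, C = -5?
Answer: -7/515 ≈ -0.013592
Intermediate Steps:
q(l, P) = -5
n(Z) = 7
m(s, w) = -10*s (m(s, w) = s*(-10) = -10*s)
A(U) = 42 (A(U) = 7*6 = 42)
A(89)/m(309, n(q(5, 6))) = 42/((-10*309)) = 42/(-3090) = 42*(-1/3090) = -7/515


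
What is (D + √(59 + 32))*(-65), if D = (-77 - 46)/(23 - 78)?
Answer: -1599/11 - 65*√91 ≈ -765.42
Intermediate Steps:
D = 123/55 (D = -123/(-55) = -123*(-1/55) = 123/55 ≈ 2.2364)
(D + √(59 + 32))*(-65) = (123/55 + √(59 + 32))*(-65) = (123/55 + √91)*(-65) = -1599/11 - 65*√91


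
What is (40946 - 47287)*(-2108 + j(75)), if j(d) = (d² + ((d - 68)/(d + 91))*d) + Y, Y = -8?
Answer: -3696923479/166 ≈ -2.2271e+7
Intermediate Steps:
j(d) = -8 + d² + d*(-68 + d)/(91 + d) (j(d) = (d² + ((d - 68)/(d + 91))*d) - 8 = (d² + ((-68 + d)/(91 + d))*d) - 8 = (d² + d*(-68 + d)/(91 + d)) - 8 = -8 + d² + d*(-68 + d)/(91 + d))
(40946 - 47287)*(-2108 + j(75)) = (40946 - 47287)*(-2108 + (-728 + 75³ - 76*75 + 92*75²)/(91 + 75)) = -6341*(-2108 + (-728 + 421875 - 5700 + 92*5625)/166) = -6341*(-2108 + (-728 + 421875 - 5700 + 517500)/166) = -6341*(-2108 + (1/166)*932947) = -6341*(-2108 + 932947/166) = -6341*583019/166 = -3696923479/166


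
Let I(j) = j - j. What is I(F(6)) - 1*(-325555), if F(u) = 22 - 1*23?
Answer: 325555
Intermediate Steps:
F(u) = -1 (F(u) = 22 - 23 = -1)
I(j) = 0
I(F(6)) - 1*(-325555) = 0 - 1*(-325555) = 0 + 325555 = 325555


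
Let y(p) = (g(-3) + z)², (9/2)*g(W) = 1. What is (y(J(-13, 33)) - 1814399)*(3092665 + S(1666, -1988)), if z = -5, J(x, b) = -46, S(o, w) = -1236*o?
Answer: -151886163135830/81 ≈ -1.8751e+12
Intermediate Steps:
g(W) = 2/9 (g(W) = (2/9)*1 = 2/9)
y(p) = 1849/81 (y(p) = (2/9 - 5)² = (-43/9)² = 1849/81)
(y(J(-13, 33)) - 1814399)*(3092665 + S(1666, -1988)) = (1849/81 - 1814399)*(3092665 - 1236*1666) = -146964470*(3092665 - 2059176)/81 = -146964470/81*1033489 = -151886163135830/81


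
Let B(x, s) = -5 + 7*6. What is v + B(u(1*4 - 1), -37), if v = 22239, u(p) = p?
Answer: 22276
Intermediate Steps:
B(x, s) = 37 (B(x, s) = -5 + 42 = 37)
v + B(u(1*4 - 1), -37) = 22239 + 37 = 22276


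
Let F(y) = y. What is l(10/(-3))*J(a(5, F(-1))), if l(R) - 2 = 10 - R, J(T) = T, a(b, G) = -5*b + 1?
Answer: -368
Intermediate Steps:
a(b, G) = 1 - 5*b
l(R) = 12 - R (l(R) = 2 + (10 - R) = 12 - R)
l(10/(-3))*J(a(5, F(-1))) = (12 - 10/(-3))*(1 - 5*5) = (12 - 10*(-1)/3)*(1 - 25) = (12 - 1*(-10/3))*(-24) = (12 + 10/3)*(-24) = (46/3)*(-24) = -368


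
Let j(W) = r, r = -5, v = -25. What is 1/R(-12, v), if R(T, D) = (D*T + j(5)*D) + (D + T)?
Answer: 1/388 ≈ 0.0025773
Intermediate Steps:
j(W) = -5
R(T, D) = T - 4*D + D*T (R(T, D) = (D*T - 5*D) + (D + T) = (-5*D + D*T) + (D + T) = T - 4*D + D*T)
1/R(-12, v) = 1/(-12 - 4*(-25) - 25*(-12)) = 1/(-12 + 100 + 300) = 1/388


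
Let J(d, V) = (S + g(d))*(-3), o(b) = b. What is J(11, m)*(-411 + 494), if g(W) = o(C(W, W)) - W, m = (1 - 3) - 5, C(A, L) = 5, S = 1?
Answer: 1245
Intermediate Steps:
m = -7 (m = -2 - 5 = -7)
g(W) = 5 - W
J(d, V) = -18 + 3*d (J(d, V) = (1 + (5 - d))*(-3) = (6 - d)*(-3) = -18 + 3*d)
J(11, m)*(-411 + 494) = (-18 + 3*11)*(-411 + 494) = (-18 + 33)*83 = 15*83 = 1245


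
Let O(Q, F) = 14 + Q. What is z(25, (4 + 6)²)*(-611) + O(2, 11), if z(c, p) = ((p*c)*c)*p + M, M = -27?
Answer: -3818733487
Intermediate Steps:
z(c, p) = -27 + c²*p² (z(c, p) = ((p*c)*c)*p - 27 = ((c*p)*c)*p - 27 = (p*c²)*p - 27 = c²*p² - 27 = -27 + c²*p²)
z(25, (4 + 6)²)*(-611) + O(2, 11) = (-27 + 25²*((4 + 6)²)²)*(-611) + (14 + 2) = (-27 + 625*(10²)²)*(-611) + 16 = (-27 + 625*100²)*(-611) + 16 = (-27 + 625*10000)*(-611) + 16 = (-27 + 6250000)*(-611) + 16 = 6249973*(-611) + 16 = -3818733503 + 16 = -3818733487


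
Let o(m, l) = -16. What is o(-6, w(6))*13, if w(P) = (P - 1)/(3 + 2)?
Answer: -208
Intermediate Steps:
w(P) = -⅕ + P/5 (w(P) = (-1 + P)/5 = (-1 + P)*(⅕) = -⅕ + P/5)
o(-6, w(6))*13 = -16*13 = -208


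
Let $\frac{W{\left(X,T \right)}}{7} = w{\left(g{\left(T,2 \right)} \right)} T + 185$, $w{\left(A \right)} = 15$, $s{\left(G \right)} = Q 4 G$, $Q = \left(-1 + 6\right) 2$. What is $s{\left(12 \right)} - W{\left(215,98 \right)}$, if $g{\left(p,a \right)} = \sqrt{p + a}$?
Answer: $-11105$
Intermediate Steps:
$Q = 10$ ($Q = 5 \cdot 2 = 10$)
$g{\left(p,a \right)} = \sqrt{a + p}$
$s{\left(G \right)} = 40 G$ ($s{\left(G \right)} = 10 \cdot 4 G = 40 G$)
$W{\left(X,T \right)} = 1295 + 105 T$ ($W{\left(X,T \right)} = 7 \left(15 T + 185\right) = 7 \left(185 + 15 T\right) = 1295 + 105 T$)
$s{\left(12 \right)} - W{\left(215,98 \right)} = 40 \cdot 12 - \left(1295 + 105 \cdot 98\right) = 480 - \left(1295 + 10290\right) = 480 - 11585 = -11105$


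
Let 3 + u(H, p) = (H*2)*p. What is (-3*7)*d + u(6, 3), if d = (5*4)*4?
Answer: -1647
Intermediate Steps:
d = 80 (d = 20*4 = 80)
u(H, p) = -3 + 2*H*p (u(H, p) = -3 + (H*2)*p = -3 + (2*H)*p = -3 + 2*H*p)
(-3*7)*d + u(6, 3) = -3*7*80 + (-3 + 2*6*3) = -21*80 + (-3 + 36) = -1680 + 33 = -1647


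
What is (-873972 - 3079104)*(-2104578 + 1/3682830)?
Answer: 5106585550530657194/613805 ≈ 8.3196e+12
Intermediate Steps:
(-873972 - 3079104)*(-2104578 + 1/3682830) = -3953076*(-2104578 + 1/3682830) = -3953076*(-7750802995739/3682830) = 5106585550530657194/613805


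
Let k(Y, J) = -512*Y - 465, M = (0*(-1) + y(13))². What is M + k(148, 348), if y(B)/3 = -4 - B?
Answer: -73640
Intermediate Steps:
y(B) = -12 - 3*B (y(B) = 3*(-4 - B) = -12 - 3*B)
M = 2601 (M = (0*(-1) + (-12 - 3*13))² = (0 + (-12 - 39))² = (0 - 51)² = (-51)² = 2601)
k(Y, J) = -465 - 512*Y
M + k(148, 348) = 2601 + (-465 - 512*148) = 2601 + (-465 - 75776) = 2601 - 76241 = -73640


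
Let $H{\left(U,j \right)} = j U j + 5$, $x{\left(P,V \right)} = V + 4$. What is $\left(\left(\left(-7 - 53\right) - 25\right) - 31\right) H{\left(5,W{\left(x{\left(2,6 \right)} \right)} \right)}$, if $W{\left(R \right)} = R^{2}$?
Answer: $-5800580$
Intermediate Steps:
$x{\left(P,V \right)} = 4 + V$
$H{\left(U,j \right)} = 5 + U j^{2}$ ($H{\left(U,j \right)} = U j j + 5 = U j^{2} + 5 = 5 + U j^{2}$)
$\left(\left(\left(-7 - 53\right) - 25\right) - 31\right) H{\left(5,W{\left(x{\left(2,6 \right)} \right)} \right)} = \left(\left(\left(-7 - 53\right) - 25\right) - 31\right) \left(5 + 5 \left(\left(4 + 6\right)^{2}\right)^{2}\right) = \left(\left(-60 - 25\right) - 31\right) \left(5 + 5 \left(10^{2}\right)^{2}\right) = \left(-85 - 31\right) \left(5 + 5 \cdot 100^{2}\right) = - 116 \left(5 + 5 \cdot 10000\right) = - 116 \left(5 + 50000\right) = \left(-116\right) 50005 = -5800580$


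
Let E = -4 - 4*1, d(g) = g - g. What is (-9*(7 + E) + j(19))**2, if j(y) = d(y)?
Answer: 81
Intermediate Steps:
d(g) = 0
E = -8 (E = -4 - 4 = -8)
j(y) = 0
(-9*(7 + E) + j(19))**2 = (-9*(7 - 8) + 0)**2 = (-9*(-1) + 0)**2 = (9 + 0)**2 = 9**2 = 81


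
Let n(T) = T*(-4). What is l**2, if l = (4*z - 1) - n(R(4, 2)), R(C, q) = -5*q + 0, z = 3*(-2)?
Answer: 4225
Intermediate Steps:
z = -6
R(C, q) = -5*q
n(T) = -4*T
l = -65 (l = (4*(-6) - 1) - (-4)*(-5*2) = (-24 - 1) - (-4)*(-10) = -25 - 1*40 = -25 - 40 = -65)
l**2 = (-65)**2 = 4225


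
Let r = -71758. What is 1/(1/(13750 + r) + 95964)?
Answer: 58008/5566679711 ≈ 1.0421e-5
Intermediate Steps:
1/(1/(13750 + r) + 95964) = 1/(1/(13750 - 71758) + 95964) = 1/(1/(-58008) + 95964) = 1/(-1/58008 + 95964) = 1/(5566679711/58008) = 58008/5566679711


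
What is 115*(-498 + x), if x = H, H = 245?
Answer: -29095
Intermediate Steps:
x = 245
115*(-498 + x) = 115*(-498 + 245) = 115*(-253) = -29095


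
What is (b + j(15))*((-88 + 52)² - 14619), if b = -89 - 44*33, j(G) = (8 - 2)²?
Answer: 20051115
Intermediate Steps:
j(G) = 36 (j(G) = 6² = 36)
b = -1541 (b = -89 - 1452 = -1541)
(b + j(15))*((-88 + 52)² - 14619) = (-1541 + 36)*((-88 + 52)² - 14619) = -1505*((-36)² - 14619) = -1505*(1296 - 14619) = -1505*(-13323) = 20051115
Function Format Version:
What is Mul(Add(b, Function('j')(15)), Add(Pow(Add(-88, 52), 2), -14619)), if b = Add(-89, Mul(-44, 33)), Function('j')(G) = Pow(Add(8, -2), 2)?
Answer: 20051115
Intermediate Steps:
Function('j')(G) = 36 (Function('j')(G) = Pow(6, 2) = 36)
b = -1541 (b = Add(-89, -1452) = -1541)
Mul(Add(b, Function('j')(15)), Add(Pow(Add(-88, 52), 2), -14619)) = Mul(Add(-1541, 36), Add(Pow(Add(-88, 52), 2), -14619)) = Mul(-1505, Add(Pow(-36, 2), -14619)) = Mul(-1505, Add(1296, -14619)) = Mul(-1505, -13323) = 20051115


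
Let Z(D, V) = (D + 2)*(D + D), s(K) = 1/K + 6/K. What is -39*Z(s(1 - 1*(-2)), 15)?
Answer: -2366/3 ≈ -788.67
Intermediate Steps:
s(K) = 7/K (s(K) = 1/K + 6/K = 7/K)
Z(D, V) = 2*D*(2 + D) (Z(D, V) = (2 + D)*(2*D) = 2*D*(2 + D))
-39*Z(s(1 - 1*(-2)), 15) = -78*7/(1 - 1*(-2))*(2 + 7/(1 - 1*(-2))) = -78*7/(1 + 2)*(2 + 7/(1 + 2)) = -78*7/3*(2 + 7/3) = -78*7*(⅓)*(2 + 7*(⅓)) = -78*7*(2 + 7/3)/3 = -78*7*13/(3*3) = -39*182/9 = -2366/3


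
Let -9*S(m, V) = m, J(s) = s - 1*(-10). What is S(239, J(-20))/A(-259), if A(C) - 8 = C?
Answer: 239/2259 ≈ 0.10580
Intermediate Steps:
J(s) = 10 + s (J(s) = s + 10 = 10 + s)
A(C) = 8 + C
S(m, V) = -m/9
S(239, J(-20))/A(-259) = (-1/9*239)/(8 - 259) = -239/9/(-251) = -239/9*(-1/251) = 239/2259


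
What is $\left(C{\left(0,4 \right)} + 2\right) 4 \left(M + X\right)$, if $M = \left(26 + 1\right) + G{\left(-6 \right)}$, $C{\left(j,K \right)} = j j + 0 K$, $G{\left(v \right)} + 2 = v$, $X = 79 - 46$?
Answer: $416$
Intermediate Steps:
$X = 33$
$G{\left(v \right)} = -2 + v$
$C{\left(j,K \right)} = j^{2}$ ($C{\left(j,K \right)} = j^{2} + 0 = j^{2}$)
$M = 19$ ($M = \left(26 + 1\right) - 8 = 27 - 8 = 19$)
$\left(C{\left(0,4 \right)} + 2\right) 4 \left(M + X\right) = \left(0^{2} + 2\right) 4 \left(19 + 33\right) = \left(0 + 2\right) 4 \cdot 52 = 2 \cdot 4 \cdot 52 = 8 \cdot 52 = 416$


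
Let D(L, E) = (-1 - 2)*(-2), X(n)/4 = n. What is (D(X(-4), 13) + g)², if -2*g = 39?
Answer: 729/4 ≈ 182.25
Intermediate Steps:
g = -39/2 (g = -½*39 = -39/2 ≈ -19.500)
X(n) = 4*n
D(L, E) = 6 (D(L, E) = -3*(-2) = 6)
(D(X(-4), 13) + g)² = (6 - 39/2)² = (-27/2)² = 729/4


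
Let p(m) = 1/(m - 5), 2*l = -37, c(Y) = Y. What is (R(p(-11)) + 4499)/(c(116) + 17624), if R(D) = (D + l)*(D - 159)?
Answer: 1907609/4541440 ≈ 0.42004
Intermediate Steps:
l = -37/2 (l = (½)*(-37) = -37/2 ≈ -18.500)
p(m) = 1/(-5 + m)
R(D) = (-159 + D)*(-37/2 + D) (R(D) = (D - 37/2)*(D - 159) = (-37/2 + D)*(-159 + D) = (-159 + D)*(-37/2 + D))
(R(p(-11)) + 4499)/(c(116) + 17624) = ((5883/2 + (1/(-5 - 11))² - 355/(2*(-5 - 11))) + 4499)/(116 + 17624) = ((5883/2 + (1/(-16))² - 355/2/(-16)) + 4499)/17740 = ((5883/2 + (-1/16)² - 355/2*(-1/16)) + 4499)*(1/17740) = ((5883/2 + 1/256 + 355/32) + 4499)*(1/17740) = (755865/256 + 4499)*(1/17740) = (1907609/256)*(1/17740) = 1907609/4541440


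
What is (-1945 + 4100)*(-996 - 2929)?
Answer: -8458375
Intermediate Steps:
(-1945 + 4100)*(-996 - 2929) = 2155*(-3925) = -8458375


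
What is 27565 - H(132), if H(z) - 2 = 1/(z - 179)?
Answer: 1295462/47 ≈ 27563.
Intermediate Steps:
H(z) = 2 + 1/(-179 + z) (H(z) = 2 + 1/(z - 179) = 2 + 1/(-179 + z))
27565 - H(132) = 27565 - (-357 + 2*132)/(-179 + 132) = 27565 - (-357 + 264)/(-47) = 27565 - (-1)*(-93)/47 = 27565 - 1*93/47 = 27565 - 93/47 = 1295462/47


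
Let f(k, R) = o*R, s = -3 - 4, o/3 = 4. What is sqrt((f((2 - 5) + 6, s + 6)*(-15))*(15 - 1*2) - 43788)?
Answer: 2*I*sqrt(10362) ≈ 203.59*I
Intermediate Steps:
o = 12 (o = 3*4 = 12)
s = -7
f(k, R) = 12*R
sqrt((f((2 - 5) + 6, s + 6)*(-15))*(15 - 1*2) - 43788) = sqrt(((12*(-7 + 6))*(-15))*(15 - 1*2) - 43788) = sqrt(((12*(-1))*(-15))*(15 - 2) - 43788) = sqrt(-12*(-15)*13 - 43788) = sqrt(180*13 - 43788) = sqrt(2340 - 43788) = sqrt(-41448) = 2*I*sqrt(10362)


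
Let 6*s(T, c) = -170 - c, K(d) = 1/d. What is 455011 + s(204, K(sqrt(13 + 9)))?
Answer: 1364948/3 - sqrt(22)/132 ≈ 4.5498e+5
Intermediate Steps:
s(T, c) = -85/3 - c/6 (s(T, c) = (-170 - c)/6 = -85/3 - c/6)
455011 + s(204, K(sqrt(13 + 9))) = 455011 + (-85/3 - 1/(6*sqrt(13 + 9))) = 455011 + (-85/3 - sqrt(22)/22/6) = 455011 + (-85/3 - sqrt(22)/132) = 1364948/3 - sqrt(22)/132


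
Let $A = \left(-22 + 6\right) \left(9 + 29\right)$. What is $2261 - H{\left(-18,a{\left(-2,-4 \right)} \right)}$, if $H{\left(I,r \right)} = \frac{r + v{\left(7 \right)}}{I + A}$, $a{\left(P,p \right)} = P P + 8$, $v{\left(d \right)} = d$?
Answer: $\frac{1415405}{626} \approx 2261.0$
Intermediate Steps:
$A = -608$ ($A = \left(-16\right) 38 = -608$)
$a{\left(P,p \right)} = 8 + P^{2}$ ($a{\left(P,p \right)} = P^{2} + 8 = 8 + P^{2}$)
$H{\left(I,r \right)} = \frac{7 + r}{-608 + I}$ ($H{\left(I,r \right)} = \frac{r + 7}{I - 608} = \frac{7 + r}{-608 + I}$)
$2261 - H{\left(-18,a{\left(-2,-4 \right)} \right)} = 2261 - \frac{7 + \left(8 + \left(-2\right)^{2}\right)}{-608 - 18} = 2261 - \frac{7 + \left(8 + 4\right)}{-626} = 2261 - - \frac{7 + 12}{626} = 2261 - \left(- \frac{1}{626}\right) 19 = 2261 - - \frac{19}{626} = 2261 + \frac{19}{626} = \frac{1415405}{626}$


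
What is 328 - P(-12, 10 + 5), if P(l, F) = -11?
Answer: 339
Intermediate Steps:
328 - P(-12, 10 + 5) = 328 - 1*(-11) = 328 + 11 = 339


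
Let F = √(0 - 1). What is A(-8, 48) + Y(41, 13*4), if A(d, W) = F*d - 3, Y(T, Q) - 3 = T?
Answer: 41 - 8*I ≈ 41.0 - 8.0*I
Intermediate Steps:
F = I (F = √(-1) = I ≈ 1.0*I)
Y(T, Q) = 3 + T
A(d, W) = -3 + I*d (A(d, W) = I*d - 3 = -3 + I*d)
A(-8, 48) + Y(41, 13*4) = (-3 + I*(-8)) + (3 + 41) = (-3 - 8*I) + 44 = 41 - 8*I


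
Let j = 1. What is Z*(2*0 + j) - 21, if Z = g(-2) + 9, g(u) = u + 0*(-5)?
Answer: -14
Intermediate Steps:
g(u) = u (g(u) = u + 0 = u)
Z = 7 (Z = -2 + 9 = 7)
Z*(2*0 + j) - 21 = 7*(2*0 + 1) - 21 = 7*(0 + 1) - 21 = 7*1 - 21 = 7 - 21 = -14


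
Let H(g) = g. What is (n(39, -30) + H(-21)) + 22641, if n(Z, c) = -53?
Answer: 22567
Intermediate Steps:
(n(39, -30) + H(-21)) + 22641 = (-53 - 21) + 22641 = -74 + 22641 = 22567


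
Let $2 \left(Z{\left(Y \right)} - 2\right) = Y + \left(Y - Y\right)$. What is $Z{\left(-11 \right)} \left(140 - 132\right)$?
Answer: $-28$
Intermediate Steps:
$Z{\left(Y \right)} = 2 + \frac{Y}{2}$ ($Z{\left(Y \right)} = 2 + \frac{Y + \left(Y - Y\right)}{2} = 2 + \frac{Y + 0}{2} = 2 + \frac{Y}{2}$)
$Z{\left(-11 \right)} \left(140 - 132\right) = \left(2 + \frac{1}{2} \left(-11\right)\right) \left(140 - 132\right) = \left(2 - \frac{11}{2}\right) 8 = \left(- \frac{7}{2}\right) 8 = -28$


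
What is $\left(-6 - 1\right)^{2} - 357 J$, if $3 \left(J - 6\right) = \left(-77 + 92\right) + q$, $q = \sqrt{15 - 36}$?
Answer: $-3878 - 119 i \sqrt{21} \approx -3878.0 - 545.33 i$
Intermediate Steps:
$q = i \sqrt{21}$ ($q = \sqrt{-21} = i \sqrt{21} \approx 4.5826 i$)
$J = 11 + \frac{i \sqrt{21}}{3}$ ($J = 6 + \frac{\left(-77 + 92\right) + i \sqrt{21}}{3} = 6 + \frac{15 + i \sqrt{21}}{3} = 6 + \left(5 + \frac{i \sqrt{21}}{3}\right) = 11 + \frac{i \sqrt{21}}{3} \approx 11.0 + 1.5275 i$)
$\left(-6 - 1\right)^{2} - 357 J = \left(-6 - 1\right)^{2} - 357 \left(11 + \frac{i \sqrt{21}}{3}\right) = \left(-7\right)^{2} - \left(3927 + 119 i \sqrt{21}\right) = 49 - \left(3927 + 119 i \sqrt{21}\right) = -3878 - 119 i \sqrt{21}$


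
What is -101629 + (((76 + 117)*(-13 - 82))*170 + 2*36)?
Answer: -3218507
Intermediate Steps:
-101629 + (((76 + 117)*(-13 - 82))*170 + 2*36) = -101629 + ((193*(-95))*170 + 72) = -101629 + (-18335*170 + 72) = -101629 + (-3116950 + 72) = -101629 - 3116878 = -3218507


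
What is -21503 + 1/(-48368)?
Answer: -1040057105/48368 ≈ -21503.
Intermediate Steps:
-21503 + 1/(-48368) = -21503 - 1/48368 = -1040057105/48368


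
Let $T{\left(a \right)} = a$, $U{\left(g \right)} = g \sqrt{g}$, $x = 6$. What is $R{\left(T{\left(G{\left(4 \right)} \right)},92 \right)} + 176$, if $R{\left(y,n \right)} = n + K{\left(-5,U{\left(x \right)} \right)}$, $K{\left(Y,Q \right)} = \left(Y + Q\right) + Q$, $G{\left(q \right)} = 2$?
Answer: $263 + 12 \sqrt{6} \approx 292.39$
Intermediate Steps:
$U{\left(g \right)} = g^{\frac{3}{2}}$
$K{\left(Y,Q \right)} = Y + 2 Q$ ($K{\left(Y,Q \right)} = \left(Q + Y\right) + Q = Y + 2 Q$)
$R{\left(y,n \right)} = -5 + n + 12 \sqrt{6}$ ($R{\left(y,n \right)} = n - \left(5 - 2 \cdot 6^{\frac{3}{2}}\right) = n - \left(5 - 2 \cdot 6 \sqrt{6}\right) = n - \left(5 - 12 \sqrt{6}\right) = -5 + n + 12 \sqrt{6}$)
$R{\left(T{\left(G{\left(4 \right)} \right)},92 \right)} + 176 = \left(-5 + 92 + 12 \sqrt{6}\right) + 176 = \left(87 + 12 \sqrt{6}\right) + 176 = 263 + 12 \sqrt{6}$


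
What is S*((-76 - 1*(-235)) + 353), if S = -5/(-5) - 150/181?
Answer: 15872/181 ≈ 87.691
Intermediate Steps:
S = 31/181 (S = -5*(-⅕) - 150*1/181 = 1 - 150/181 = 31/181 ≈ 0.17127)
S*((-76 - 1*(-235)) + 353) = 31*((-76 - 1*(-235)) + 353)/181 = 31*((-76 + 235) + 353)/181 = 31*(159 + 353)/181 = (31/181)*512 = 15872/181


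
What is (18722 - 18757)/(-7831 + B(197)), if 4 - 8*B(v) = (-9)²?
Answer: 56/12545 ≈ 0.0044639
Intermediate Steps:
B(v) = -77/8 (B(v) = ½ - ⅛*(-9)² = ½ - ⅛*81 = ½ - 81/8 = -77/8)
(18722 - 18757)/(-7831 + B(197)) = (18722 - 18757)/(-7831 - 77/8) = -35/(-62725/8) = -35*(-8/62725) = 56/12545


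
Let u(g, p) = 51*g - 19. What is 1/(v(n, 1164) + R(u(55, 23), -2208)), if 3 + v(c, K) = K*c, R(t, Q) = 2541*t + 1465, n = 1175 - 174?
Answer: 1/8245852 ≈ 1.2127e-7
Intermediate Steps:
n = 1001
u(g, p) = -19 + 51*g
R(t, Q) = 1465 + 2541*t
v(c, K) = -3 + K*c
1/(v(n, 1164) + R(u(55, 23), -2208)) = 1/((-3 + 1164*1001) + (1465 + 2541*(-19 + 51*55))) = 1/((-3 + 1165164) + (1465 + 2541*(-19 + 2805))) = 1/(1165161 + (1465 + 2541*2786)) = 1/(1165161 + (1465 + 7079226)) = 1/(1165161 + 7080691) = 1/8245852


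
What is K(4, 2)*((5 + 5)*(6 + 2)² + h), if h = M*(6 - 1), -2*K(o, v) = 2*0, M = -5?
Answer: 0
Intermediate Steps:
K(o, v) = 0 (K(o, v) = -0 = -½*0 = 0)
h = -25 (h = -5*(6 - 1) = -5*5 = -25)
K(4, 2)*((5 + 5)*(6 + 2)² + h) = 0*((5 + 5)*(6 + 2)² - 25) = 0*(10*8² - 25) = 0*(10*64 - 25) = 0*(640 - 25) = 0*615 = 0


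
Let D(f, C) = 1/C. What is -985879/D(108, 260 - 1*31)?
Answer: -225766291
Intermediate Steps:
-985879/D(108, 260 - 1*31) = -985879/(1/(260 - 1*31)) = -985879/(1/(260 - 31)) = -985879/(1/229) = -985879/1/229 = -985879*229 = -225766291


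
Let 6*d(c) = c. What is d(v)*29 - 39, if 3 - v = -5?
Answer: -⅓ ≈ -0.33333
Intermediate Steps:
v = 8 (v = 3 - 1*(-5) = 3 + 5 = 8)
d(c) = c/6
d(v)*29 - 39 = ((⅙)*8)*29 - 39 = (4/3)*29 - 39 = 116/3 - 39 = -⅓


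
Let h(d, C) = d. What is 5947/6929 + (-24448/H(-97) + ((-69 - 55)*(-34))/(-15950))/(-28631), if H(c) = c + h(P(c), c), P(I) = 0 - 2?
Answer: 12098341996463/14239025883225 ≈ 0.84966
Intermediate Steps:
P(I) = -2
H(c) = -2 + c (H(c) = c - 2 = -2 + c)
5947/6929 + (-24448/H(-97) + ((-69 - 55)*(-34))/(-15950))/(-28631) = 5947/6929 + (-24448/(-2 - 97) + ((-69 - 55)*(-34))/(-15950))/(-28631) = 5947*(1/6929) + (-24448/(-99) - 124*(-34)*(-1/15950))*(-1/28631) = 5947/6929 + (-24448*(-1/99) + 4216*(-1/15950))*(-1/28631) = 5947/6929 + (24448/99 - 2108/7975)*(-1/28631) = 5947/6929 + (17705828/71775)*(-1/28631) = 5947/6929 - 17705828/2054990025 = 12098341996463/14239025883225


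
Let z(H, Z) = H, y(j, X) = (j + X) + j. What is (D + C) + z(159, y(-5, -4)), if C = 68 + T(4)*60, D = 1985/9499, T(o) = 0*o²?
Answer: 2158258/9499 ≈ 227.21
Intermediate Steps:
T(o) = 0
y(j, X) = X + 2*j (y(j, X) = (X + j) + j = X + 2*j)
D = 1985/9499 (D = 1985*(1/9499) = 1985/9499 ≈ 0.20897)
C = 68 (C = 68 + 0*60 = 68 + 0 = 68)
(D + C) + z(159, y(-5, -4)) = (1985/9499 + 68) + 159 = 647917/9499 + 159 = 2158258/9499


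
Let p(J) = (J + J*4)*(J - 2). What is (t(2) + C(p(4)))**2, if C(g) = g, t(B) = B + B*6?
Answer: 2916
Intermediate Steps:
t(B) = 7*B (t(B) = B + 6*B = 7*B)
p(J) = 5*J*(-2 + J) (p(J) = (J + 4*J)*(-2 + J) = (5*J)*(-2 + J) = 5*J*(-2 + J))
(t(2) + C(p(4)))**2 = (7*2 + 5*4*(-2 + 4))**2 = (14 + 5*4*2)**2 = (14 + 40)**2 = 54**2 = 2916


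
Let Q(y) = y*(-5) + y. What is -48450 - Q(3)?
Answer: -48438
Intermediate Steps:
Q(y) = -4*y (Q(y) = -5*y + y = -4*y)
-48450 - Q(3) = -48450 - (-4)*3 = -48450 - 1*(-12) = -48450 + 12 = -48438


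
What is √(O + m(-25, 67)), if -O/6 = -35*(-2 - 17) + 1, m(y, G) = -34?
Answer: I*√4030 ≈ 63.482*I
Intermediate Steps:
O = -3996 (O = -6*(-35*(-2 - 17) + 1) = -6*(-35*(-19) + 1) = -6*(665 + 1) = -6*666 = -3996)
√(O + m(-25, 67)) = √(-3996 - 34) = √(-4030) = I*√4030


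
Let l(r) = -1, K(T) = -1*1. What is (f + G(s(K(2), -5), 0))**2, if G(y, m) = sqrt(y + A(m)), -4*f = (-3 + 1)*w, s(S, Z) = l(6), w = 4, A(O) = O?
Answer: (2 + I)**2 ≈ 3.0 + 4.0*I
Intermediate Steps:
K(T) = -1
s(S, Z) = -1
f = 2 (f = -(-3 + 1)*4/4 = -(-1)*4/2 = -1/4*(-8) = 2)
G(y, m) = sqrt(m + y) (G(y, m) = sqrt(y + m) = sqrt(m + y))
(f + G(s(K(2), -5), 0))**2 = (2 + sqrt(0 - 1))**2 = (2 + sqrt(-1))**2 = (2 + I)**2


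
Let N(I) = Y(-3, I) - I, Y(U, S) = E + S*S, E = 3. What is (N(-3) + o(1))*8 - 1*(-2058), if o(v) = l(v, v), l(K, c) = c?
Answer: 2186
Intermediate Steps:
o(v) = v
Y(U, S) = 3 + S**2 (Y(U, S) = 3 + S*S = 3 + S**2)
N(I) = 3 + I**2 - I (N(I) = (3 + I**2) - I = 3 + I**2 - I)
(N(-3) + o(1))*8 - 1*(-2058) = ((3 + (-3)**2 - 1*(-3)) + 1)*8 - 1*(-2058) = ((3 + 9 + 3) + 1)*8 + 2058 = (15 + 1)*8 + 2058 = 16*8 + 2058 = 128 + 2058 = 2186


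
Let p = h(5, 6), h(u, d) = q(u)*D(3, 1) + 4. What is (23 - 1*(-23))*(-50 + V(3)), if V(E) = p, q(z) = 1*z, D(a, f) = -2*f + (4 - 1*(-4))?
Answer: -736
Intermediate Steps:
D(a, f) = 8 - 2*f (D(a, f) = -2*f + (4 + 4) = -2*f + 8 = 8 - 2*f)
q(z) = z
h(u, d) = 4 + 6*u (h(u, d) = u*(8 - 2*1) + 4 = u*(8 - 2) + 4 = u*6 + 4 = 6*u + 4 = 4 + 6*u)
p = 34 (p = 4 + 6*5 = 4 + 30 = 34)
V(E) = 34
(23 - 1*(-23))*(-50 + V(3)) = (23 - 1*(-23))*(-50 + 34) = (23 + 23)*(-16) = 46*(-16) = -736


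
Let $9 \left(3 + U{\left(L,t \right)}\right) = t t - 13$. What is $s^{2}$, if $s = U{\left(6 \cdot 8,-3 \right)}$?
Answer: $\frac{961}{81} \approx 11.864$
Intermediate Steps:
$U{\left(L,t \right)} = - \frac{40}{9} + \frac{t^{2}}{9}$ ($U{\left(L,t \right)} = -3 + \frac{t t - 13}{9} = -3 + \frac{t^{2} - 13}{9} = -3 + \frac{-13 + t^{2}}{9} = -3 + \left(- \frac{13}{9} + \frac{t^{2}}{9}\right) = - \frac{40}{9} + \frac{t^{2}}{9}$)
$s = - \frac{31}{9}$ ($s = - \frac{40}{9} + \frac{\left(-3\right)^{2}}{9} = - \frac{40}{9} + \frac{1}{9} \cdot 9 = - \frac{40}{9} + 1 = - \frac{31}{9} \approx -3.4444$)
$s^{2} = \left(- \frac{31}{9}\right)^{2} = \frac{961}{81}$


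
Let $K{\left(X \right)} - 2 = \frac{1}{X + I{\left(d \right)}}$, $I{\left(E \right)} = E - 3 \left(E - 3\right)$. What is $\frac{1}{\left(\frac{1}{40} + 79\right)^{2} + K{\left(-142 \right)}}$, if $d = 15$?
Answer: $\frac{260800}{1629203123} \approx 0.00016008$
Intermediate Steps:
$I{\left(E \right)} = 9 - 2 E$ ($I{\left(E \right)} = E - 3 \left(-3 + E\right) = E - \left(-9 + 3 E\right) = 9 - 2 E$)
$K{\left(X \right)} = 2 + \frac{1}{-21 + X}$ ($K{\left(X \right)} = 2 + \frac{1}{X + \left(9 - 30\right)} = 2 + \frac{1}{X - 21} = 2 + \frac{1}{-21 + X}$)
$\frac{1}{\left(\frac{1}{40} + 79\right)^{2} + K{\left(-142 \right)}} = \frac{1}{\left(\frac{1}{40} + 79\right)^{2} + \frac{-41 + 2 \left(-142\right)}{-21 - 142}} = \frac{1}{\left(\frac{1}{40} + 79\right)^{2} + \frac{-41 - 284}{-163}} = \frac{1}{\left(\frac{3161}{40}\right)^{2} - - \frac{325}{163}} = \frac{1}{\frac{9991921}{1600} + \frac{325}{163}} = \frac{1}{\frac{1629203123}{260800}} = \frac{260800}{1629203123}$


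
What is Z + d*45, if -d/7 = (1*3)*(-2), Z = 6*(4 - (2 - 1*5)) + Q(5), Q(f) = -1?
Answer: 1931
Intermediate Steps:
Z = 41 (Z = 6*(4 - (2 - 1*5)) - 1 = 6*(4 - (2 - 5)) - 1 = 6*(4 - 1*(-3)) - 1 = 6*(4 + 3) - 1 = 6*7 - 1 = 42 - 1 = 41)
d = 42 (d = -7*1*3*(-2) = -21*(-2) = -7*(-6) = 42)
Z + d*45 = 41 + 42*45 = 41 + 1890 = 1931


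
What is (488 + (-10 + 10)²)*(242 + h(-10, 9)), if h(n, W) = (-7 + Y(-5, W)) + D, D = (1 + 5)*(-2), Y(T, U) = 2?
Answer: 109800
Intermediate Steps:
D = -12 (D = 6*(-2) = -12)
h(n, W) = -17 (h(n, W) = (-7 + 2) - 12 = -5 - 12 = -17)
(488 + (-10 + 10)²)*(242 + h(-10, 9)) = (488 + (-10 + 10)²)*(242 - 17) = (488 + 0²)*225 = (488 + 0)*225 = 488*225 = 109800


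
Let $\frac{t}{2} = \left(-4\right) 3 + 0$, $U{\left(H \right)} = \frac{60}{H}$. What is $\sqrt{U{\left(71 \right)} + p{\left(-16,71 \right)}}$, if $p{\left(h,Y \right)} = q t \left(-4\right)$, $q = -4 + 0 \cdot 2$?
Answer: $\frac{2 i \sqrt{482871}}{71} \approx 19.574 i$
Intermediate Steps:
$t = -24$ ($t = 2 \left(\left(-4\right) 3 + 0\right) = 2 \left(-12 + 0\right) = 2 \left(-12\right) = -24$)
$q = -4$ ($q = -4 + 0 = -4$)
$p{\left(h,Y \right)} = -384$ ($p{\left(h,Y \right)} = \left(-4\right) \left(-24\right) \left(-4\right) = 96 \left(-4\right) = -384$)
$\sqrt{U{\left(71 \right)} + p{\left(-16,71 \right)}} = \sqrt{\frac{60}{71} - 384} = \sqrt{- \frac{27204}{71}} = \frac{2 i \sqrt{482871}}{71}$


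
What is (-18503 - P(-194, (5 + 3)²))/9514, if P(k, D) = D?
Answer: -18567/9514 ≈ -1.9515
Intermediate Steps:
(-18503 - P(-194, (5 + 3)²))/9514 = (-18503 - (5 + 3)²)/9514 = (-18503 - 1*8²)*(1/9514) = (-18503 - 1*64)*(1/9514) = (-18503 - 64)*(1/9514) = -18567*1/9514 = -18567/9514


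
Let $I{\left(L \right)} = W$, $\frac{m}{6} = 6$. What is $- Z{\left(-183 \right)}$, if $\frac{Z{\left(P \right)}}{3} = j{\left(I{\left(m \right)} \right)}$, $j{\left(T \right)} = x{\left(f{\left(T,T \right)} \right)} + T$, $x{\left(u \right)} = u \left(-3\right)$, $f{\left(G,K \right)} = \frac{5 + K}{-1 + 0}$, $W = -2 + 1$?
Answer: $-33$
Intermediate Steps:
$m = 36$ ($m = 6 \cdot 6 = 36$)
$W = -1$
$I{\left(L \right)} = -1$
$f{\left(G,K \right)} = -5 - K$ ($f{\left(G,K \right)} = \frac{5 + K}{-1} = \left(5 + K\right) \left(-1\right) = -5 - K$)
$x{\left(u \right)} = - 3 u$
$j{\left(T \right)} = 15 + 4 T$ ($j{\left(T \right)} = - 3 \left(-5 - T\right) + T = \left(15 + 3 T\right) + T = 15 + 4 T$)
$Z{\left(P \right)} = 33$ ($Z{\left(P \right)} = 3 \left(15 + 4 \left(-1\right)\right) = 3 \left(15 - 4\right) = 3 \cdot 11 = 33$)
$- Z{\left(-183 \right)} = \left(-1\right) 33 = -33$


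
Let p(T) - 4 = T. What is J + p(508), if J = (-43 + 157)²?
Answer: 13508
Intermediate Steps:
p(T) = 4 + T
J = 12996 (J = 114² = 12996)
J + p(508) = 12996 + (4 + 508) = 12996 + 512 = 13508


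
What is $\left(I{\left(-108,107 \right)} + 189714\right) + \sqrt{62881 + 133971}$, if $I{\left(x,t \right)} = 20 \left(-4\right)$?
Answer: $189634 + 2 \sqrt{49213} \approx 1.9008 \cdot 10^{5}$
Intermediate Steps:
$I{\left(x,t \right)} = -80$
$\left(I{\left(-108,107 \right)} + 189714\right) + \sqrt{62881 + 133971} = \left(-80 + 189714\right) + \sqrt{62881 + 133971} = 189634 + \sqrt{196852} = 189634 + 2 \sqrt{49213}$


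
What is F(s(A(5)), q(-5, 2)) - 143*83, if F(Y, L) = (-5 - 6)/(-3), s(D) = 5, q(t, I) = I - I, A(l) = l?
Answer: -35596/3 ≈ -11865.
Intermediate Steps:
q(t, I) = 0
F(Y, L) = 11/3 (F(Y, L) = -11*(-⅓) = 11/3)
F(s(A(5)), q(-5, 2)) - 143*83 = 11/3 - 143*83 = 11/3 - 11869 = -35596/3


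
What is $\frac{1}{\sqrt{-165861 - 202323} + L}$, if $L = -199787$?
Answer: $- \frac{199787}{39915213553} - \frac{46 i \sqrt{174}}{39915213553} \approx -5.0053 \cdot 10^{-6} - 1.5202 \cdot 10^{-8} i$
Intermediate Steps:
$\frac{1}{\sqrt{-165861 - 202323} + L} = \frac{1}{\sqrt{-165861 - 202323} - 199787} = \frac{1}{\sqrt{-368184} - 199787} = \frac{1}{46 i \sqrt{174} - 199787} = \frac{1}{-199787 + 46 i \sqrt{174}}$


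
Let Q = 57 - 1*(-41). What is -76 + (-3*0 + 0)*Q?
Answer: -76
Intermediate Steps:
Q = 98 (Q = 57 + 41 = 98)
-76 + (-3*0 + 0)*Q = -76 + (-3*0 + 0)*98 = -76 + (0 + 0)*98 = -76 + 0*98 = -76 + 0 = -76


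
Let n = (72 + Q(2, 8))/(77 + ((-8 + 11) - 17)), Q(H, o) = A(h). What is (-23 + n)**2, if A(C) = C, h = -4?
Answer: 1907161/3969 ≈ 480.51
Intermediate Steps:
Q(H, o) = -4
n = 68/63 (n = (72 - 4)/(77 + ((-8 + 11) - 17)) = 68/(77 + (3 - 17)) = 68/(77 - 14) = 68/63 ≈ 1.0794)
(-23 + n)**2 = (-23 + 68/63)**2 = (-1381/63)**2 = 1907161/3969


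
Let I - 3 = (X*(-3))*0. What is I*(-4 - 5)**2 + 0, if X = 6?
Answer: 243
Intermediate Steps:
I = 3 (I = 3 + (6*(-3))*0 = 3 - 18*0 = 3 + 0 = 3)
I*(-4 - 5)**2 + 0 = 3*(-4 - 5)**2 + 0 = 3*(-9)**2 + 0 = 3*81 + 0 = 243 + 0 = 243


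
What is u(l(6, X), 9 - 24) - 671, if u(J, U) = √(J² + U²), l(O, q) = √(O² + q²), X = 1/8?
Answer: -671 + √16705/8 ≈ -654.84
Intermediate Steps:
X = ⅛ (X = 1*(⅛) = ⅛ ≈ 0.12500)
u(l(6, X), 9 - 24) - 671 = √((√(6² + (⅛)²))² + (9 - 24)²) - 671 = √((√(36 + 1/64))² + (-15)²) - 671 = √((√(2305/64))² + 225) - 671 = √((√2305/8)² + 225) - 671 = √(2305/64 + 225) - 671 = √(16705/64) - 671 = √16705/8 - 671 = -671 + √16705/8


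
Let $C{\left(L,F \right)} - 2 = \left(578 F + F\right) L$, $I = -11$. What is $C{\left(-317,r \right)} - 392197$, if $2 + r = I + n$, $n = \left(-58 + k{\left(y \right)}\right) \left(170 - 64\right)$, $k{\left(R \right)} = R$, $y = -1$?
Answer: $1149871786$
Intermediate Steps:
$n = -6254$ ($n = \left(-58 - 1\right) \left(170 - 64\right) = \left(-59\right) 106 = -6254$)
$r = -6267$ ($r = -2 - 6265 = -6267$)
$C{\left(L,F \right)} = 2 + 579 F L$ ($C{\left(L,F \right)} = 2 + \left(578 F + F\right) L = 2 + 579 F L$)
$C{\left(-317,r \right)} - 392197 = \left(2 + 579 \left(-6267\right) \left(-317\right)\right) - 392197 = \left(2 + 1150263981\right) - 392197 = 1150263983 - 392197 = 1149871786$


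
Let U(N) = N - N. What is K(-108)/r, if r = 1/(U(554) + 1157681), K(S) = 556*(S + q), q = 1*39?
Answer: -44413273884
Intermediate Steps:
q = 39
U(N) = 0
K(S) = 21684 + 556*S (K(S) = 556*(S + 39) = 556*(39 + S) = 21684 + 556*S)
r = 1/1157681 (r = 1/(0 + 1157681) = 1/1157681 ≈ 8.6380e-7)
K(-108)/r = (21684 + 556*(-108))/(1/1157681) = (21684 - 60048)*1157681 = -38364*1157681 = -44413273884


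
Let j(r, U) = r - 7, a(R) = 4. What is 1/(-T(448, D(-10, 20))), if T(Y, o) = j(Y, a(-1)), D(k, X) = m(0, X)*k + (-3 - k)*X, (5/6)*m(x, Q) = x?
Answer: -1/441 ≈ -0.0022676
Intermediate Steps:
m(x, Q) = 6*x/5
j(r, U) = -7 + r
D(k, X) = X*(-3 - k) (D(k, X) = ((6/5)*0)*k + (-3 - k)*X = 0*k + X*(-3 - k) = 0 + X*(-3 - k) = X*(-3 - k))
T(Y, o) = -7 + Y
1/(-T(448, D(-10, 20))) = 1/(-(-7 + 448)) = 1/(-1*441) = 1/(-441) = -1/441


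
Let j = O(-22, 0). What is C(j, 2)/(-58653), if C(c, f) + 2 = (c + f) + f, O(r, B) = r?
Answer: 20/58653 ≈ 0.00034099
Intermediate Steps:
j = -22
C(c, f) = -2 + c + 2*f (C(c, f) = -2 + ((c + f) + f) = -2 + (c + 2*f) = -2 + c + 2*f)
C(j, 2)/(-58653) = (-2 - 22 + 2*2)/(-58653) = (-2 - 22 + 4)*(-1/58653) = -20*(-1/58653) = 20/58653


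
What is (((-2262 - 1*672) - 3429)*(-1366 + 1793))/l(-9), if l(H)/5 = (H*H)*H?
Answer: 301889/405 ≈ 745.41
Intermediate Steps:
l(H) = 5*H³ (l(H) = 5*((H*H)*H) = 5*(H²*H) = 5*H³)
(((-2262 - 1*672) - 3429)*(-1366 + 1793))/l(-9) = (((-2262 - 1*672) - 3429)*(-1366 + 1793))/((5*(-9)³)) = (((-2262 - 672) - 3429)*427)/((5*(-729))) = ((-2934 - 3429)*427)/(-3645) = -6363*427*(-1/3645) = -2717001*(-1/3645) = 301889/405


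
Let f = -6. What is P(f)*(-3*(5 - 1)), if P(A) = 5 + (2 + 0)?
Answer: -84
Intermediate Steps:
P(A) = 7 (P(A) = 5 + 2 = 7)
P(f)*(-3*(5 - 1)) = 7*(-3*(5 - 1)) = 7*(-3*4) = 7*(-12) = -84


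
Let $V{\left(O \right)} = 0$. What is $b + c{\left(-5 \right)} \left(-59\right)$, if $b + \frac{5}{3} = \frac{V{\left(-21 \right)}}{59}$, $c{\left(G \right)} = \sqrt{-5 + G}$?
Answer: $- \frac{5}{3} - 59 i \sqrt{10} \approx -1.6667 - 186.57 i$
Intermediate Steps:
$b = - \frac{5}{3}$ ($b = - \frac{5}{3} + \frac{0}{59} = - \frac{5}{3} + 0 \cdot \frac{1}{59} = - \frac{5}{3} + 0 = - \frac{5}{3} \approx -1.6667$)
$b + c{\left(-5 \right)} \left(-59\right) = - \frac{5}{3} + \sqrt{-5 - 5} \left(-59\right) = - \frac{5}{3} + \sqrt{-10} \left(-59\right) = - \frac{5}{3} + i \sqrt{10} \left(-59\right) = - \frac{5}{3} - 59 i \sqrt{10}$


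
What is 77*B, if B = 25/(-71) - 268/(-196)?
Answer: 38852/497 ≈ 78.173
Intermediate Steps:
B = 3532/3479 (B = 25*(-1/71) - 268*(-1/196) = -25/71 + 67/49 = 3532/3479 ≈ 1.0152)
77*B = 77*(3532/3479) = 38852/497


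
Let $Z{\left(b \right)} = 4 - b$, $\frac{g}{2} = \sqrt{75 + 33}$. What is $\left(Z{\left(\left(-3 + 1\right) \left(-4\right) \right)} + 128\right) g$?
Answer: $1488 \sqrt{3} \approx 2577.3$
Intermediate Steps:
$g = 12 \sqrt{3}$ ($g = 2 \sqrt{75 + 33} = 2 \sqrt{108} = 2 \cdot 6 \sqrt{3} = 12 \sqrt{3} \approx 20.785$)
$\left(Z{\left(\left(-3 + 1\right) \left(-4\right) \right)} + 128\right) g = \left(\left(4 - \left(-3 + 1\right) \left(-4\right)\right) + 128\right) 12 \sqrt{3} = \left(\left(4 - \left(-2\right) \left(-4\right)\right) + 128\right) 12 \sqrt{3} = \left(\left(4 - 8\right) + 128\right) 12 \sqrt{3} = \left(-4 + 128\right) 12 \sqrt{3} = 124 \cdot 12 \sqrt{3} = 1488 \sqrt{3}$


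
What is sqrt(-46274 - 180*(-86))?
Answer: I*sqrt(30794) ≈ 175.48*I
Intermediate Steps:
sqrt(-46274 - 180*(-86)) = sqrt(-46274 + 15480) = sqrt(-30794) = I*sqrt(30794)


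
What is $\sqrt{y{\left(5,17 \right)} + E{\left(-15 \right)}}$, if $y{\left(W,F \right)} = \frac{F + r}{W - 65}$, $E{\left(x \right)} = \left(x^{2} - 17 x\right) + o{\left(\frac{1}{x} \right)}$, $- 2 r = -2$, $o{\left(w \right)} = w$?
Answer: $\frac{\sqrt{431670}}{30} \approx 21.901$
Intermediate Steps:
$r = 1$ ($r = \left(- \frac{1}{2}\right) \left(-2\right) = 1$)
$E{\left(x \right)} = \frac{1}{x} + x^{2} - 17 x$ ($E{\left(x \right)} = \left(x^{2} - 17 x\right) + \frac{1}{x} = \frac{1}{x} + x^{2} - 17 x$)
$y{\left(W,F \right)} = \frac{1 + F}{-65 + W}$ ($y{\left(W,F \right)} = \frac{F + 1}{W - 65} = \frac{1 + F}{-65 + W}$)
$\sqrt{y{\left(5,17 \right)} + E{\left(-15 \right)}} = \sqrt{\frac{1 + 17}{-65 + 5} + \frac{1 + \left(-15\right)^{2} \left(-17 - 15\right)}{-15}} = \sqrt{\frac{1}{-60} \cdot 18 - \frac{1 + 225 \left(-32\right)}{15}} = \sqrt{\left(- \frac{1}{60}\right) 18 - \frac{1 - 7200}{15}} = \sqrt{- \frac{3}{10} - - \frac{7199}{15}} = \sqrt{- \frac{3}{10} + \frac{7199}{15}} = \sqrt{\frac{14389}{30}} = \frac{\sqrt{431670}}{30}$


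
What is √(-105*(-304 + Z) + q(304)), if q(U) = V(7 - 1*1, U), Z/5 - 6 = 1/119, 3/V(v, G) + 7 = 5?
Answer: √33251286/34 ≈ 169.60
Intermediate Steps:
V(v, G) = -3/2 (V(v, G) = 3/(-7 + 5) = 3/(-2) = 3*(-½) = -3/2)
Z = 3575/119 (Z = 30 + 5/119 = 3575/119 ≈ 30.042)
q(U) = -3/2
√(-105*(-304 + Z) + q(304)) = √(-105*(-304 + 3575/119) - 3/2) = √(-105*(-32601/119) - 3/2) = √(489015/17 - 3/2) = √(977979/34) = √33251286/34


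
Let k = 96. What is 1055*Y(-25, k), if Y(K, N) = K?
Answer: -26375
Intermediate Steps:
1055*Y(-25, k) = 1055*(-25) = -26375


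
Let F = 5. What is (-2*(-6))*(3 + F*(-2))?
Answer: -84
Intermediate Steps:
(-2*(-6))*(3 + F*(-2)) = (-2*(-6))*(3 + 5*(-2)) = 12*(3 - 10) = 12*(-7) = -84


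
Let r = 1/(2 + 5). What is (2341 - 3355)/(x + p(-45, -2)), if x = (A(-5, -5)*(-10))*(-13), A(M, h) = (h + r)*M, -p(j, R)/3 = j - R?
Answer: -7098/23003 ≈ -0.30857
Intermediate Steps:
r = ⅐ (r = 1/7 = ⅐ ≈ 0.14286)
p(j, R) = -3*j + 3*R (p(j, R) = -3*(j - R) = -3*j + 3*R)
A(M, h) = M*(⅐ + h) (A(M, h) = (h + ⅐)*M = (⅐ + h)*M = M*(⅐ + h))
x = 22100/7 (x = (-5*(⅐ - 5)*(-10))*(-13) = (-5*(-34/7)*(-10))*(-13) = ((170/7)*(-10))*(-13) = -1700/7*(-13) = 22100/7 ≈ 3157.1)
(2341 - 3355)/(x + p(-45, -2)) = (2341 - 3355)/(22100/7 + (-3*(-45) + 3*(-2))) = -1014/(22100/7 + (135 - 6)) = -1014/(22100/7 + 129) = -1014/23003/7 = -1014*7/23003 = -7098/23003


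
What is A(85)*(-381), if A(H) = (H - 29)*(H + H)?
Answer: -3627120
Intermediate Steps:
A(H) = 2*H*(-29 + H) (A(H) = (-29 + H)*(2*H) = 2*H*(-29 + H))
A(85)*(-381) = (2*85*(-29 + 85))*(-381) = (2*85*56)*(-381) = 9520*(-381) = -3627120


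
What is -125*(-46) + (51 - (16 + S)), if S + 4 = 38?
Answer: 5751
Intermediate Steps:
S = 34 (S = -4 + 38 = 34)
-125*(-46) + (51 - (16 + S)) = -125*(-46) + (51 - (16 + 34)) = 5750 + (51 - 1*50) = 5750 + (51 - 50) = 5750 + 1 = 5751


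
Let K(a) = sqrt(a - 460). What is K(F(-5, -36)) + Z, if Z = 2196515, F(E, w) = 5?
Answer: 2196515 + I*sqrt(455) ≈ 2.1965e+6 + 21.331*I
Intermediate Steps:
K(a) = sqrt(-460 + a)
K(F(-5, -36)) + Z = sqrt(-460 + 5) + 2196515 = sqrt(-455) + 2196515 = I*sqrt(455) + 2196515 = 2196515 + I*sqrt(455)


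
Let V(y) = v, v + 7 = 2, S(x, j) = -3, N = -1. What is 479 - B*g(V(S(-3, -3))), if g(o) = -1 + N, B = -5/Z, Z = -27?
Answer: 12943/27 ≈ 479.37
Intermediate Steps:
v = -5 (v = -7 + 2 = -5)
V(y) = -5
B = 5/27 (B = -5/(-27) = -5*(-1/27) = 5/27 ≈ 0.18519)
g(o) = -2 (g(o) = -1 - 1 = -2)
479 - B*g(V(S(-3, -3))) = 479 - 5*(-2)/27 = 479 - 1*(-10/27) = 479 + 10/27 = 12943/27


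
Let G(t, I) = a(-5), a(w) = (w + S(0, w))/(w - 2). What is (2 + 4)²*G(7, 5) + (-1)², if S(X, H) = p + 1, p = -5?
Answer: 331/7 ≈ 47.286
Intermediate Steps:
S(X, H) = -4 (S(X, H) = -5 + 1 = -4)
a(w) = (-4 + w)/(-2 + w) (a(w) = (w - 4)/(w - 2) = (-4 + w)/(-2 + w))
G(t, I) = 9/7 (G(t, I) = (-4 - 5)/(-2 - 5) = -9/(-7) = -⅐*(-9) = 9/7)
(2 + 4)²*G(7, 5) + (-1)² = (2 + 4)²*(9/7) + (-1)² = 6²*(9/7) + 1 = 36*(9/7) + 1 = 324/7 + 1 = 331/7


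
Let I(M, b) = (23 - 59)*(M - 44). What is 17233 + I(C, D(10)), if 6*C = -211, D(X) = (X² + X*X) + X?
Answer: 20083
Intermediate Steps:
D(X) = X + 2*X² (D(X) = (X² + X²) + X = 2*X² + X = X + 2*X²)
C = -211/6 (C = (⅙)*(-211) = -211/6 ≈ -35.167)
I(M, b) = 1584 - 36*M (I(M, b) = -36*(-44 + M) = 1584 - 36*M)
17233 + I(C, D(10)) = 17233 + (1584 - 36*(-211/6)) = 17233 + (1584 + 1266) = 17233 + 2850 = 20083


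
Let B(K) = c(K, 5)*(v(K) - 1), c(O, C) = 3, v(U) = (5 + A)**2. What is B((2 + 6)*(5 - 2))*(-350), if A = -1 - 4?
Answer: 1050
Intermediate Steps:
A = -5
v(U) = 0 (v(U) = (5 - 5)**2 = 0**2 = 0)
B(K) = -3 (B(K) = 3*(0 - 1) = 3*(-1) = -3)
B((2 + 6)*(5 - 2))*(-350) = -3*(-350) = 1050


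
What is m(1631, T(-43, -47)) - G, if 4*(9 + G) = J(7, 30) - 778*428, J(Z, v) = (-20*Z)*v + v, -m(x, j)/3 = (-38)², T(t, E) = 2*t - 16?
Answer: 159931/2 ≈ 79966.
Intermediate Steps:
T(t, E) = -16 + 2*t
m(x, j) = -4332 (m(x, j) = -3*(-38)² = -3*1444 = -4332)
J(Z, v) = v - 20*Z*v (J(Z, v) = -20*Z*v + v = v - 20*Z*v)
G = -168595/2 (G = -9 + (30*(1 - 20*7) - 778*428)/4 = -9 + (30*(1 - 140) - 332984)/4 = -9 + (30*(-139) - 332984)/4 = -9 + (-4170 - 332984)/4 = -9 + (¼)*(-337154) = -9 - 168577/2 = -168595/2 ≈ -84298.)
m(1631, T(-43, -47)) - G = -4332 - 1*(-168595/2) = -4332 + 168595/2 = 159931/2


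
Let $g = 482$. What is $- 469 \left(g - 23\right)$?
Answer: $-215271$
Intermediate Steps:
$- 469 \left(g - 23\right) = - 469 \left(482 - 23\right) = \left(-469\right) 459 = -215271$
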